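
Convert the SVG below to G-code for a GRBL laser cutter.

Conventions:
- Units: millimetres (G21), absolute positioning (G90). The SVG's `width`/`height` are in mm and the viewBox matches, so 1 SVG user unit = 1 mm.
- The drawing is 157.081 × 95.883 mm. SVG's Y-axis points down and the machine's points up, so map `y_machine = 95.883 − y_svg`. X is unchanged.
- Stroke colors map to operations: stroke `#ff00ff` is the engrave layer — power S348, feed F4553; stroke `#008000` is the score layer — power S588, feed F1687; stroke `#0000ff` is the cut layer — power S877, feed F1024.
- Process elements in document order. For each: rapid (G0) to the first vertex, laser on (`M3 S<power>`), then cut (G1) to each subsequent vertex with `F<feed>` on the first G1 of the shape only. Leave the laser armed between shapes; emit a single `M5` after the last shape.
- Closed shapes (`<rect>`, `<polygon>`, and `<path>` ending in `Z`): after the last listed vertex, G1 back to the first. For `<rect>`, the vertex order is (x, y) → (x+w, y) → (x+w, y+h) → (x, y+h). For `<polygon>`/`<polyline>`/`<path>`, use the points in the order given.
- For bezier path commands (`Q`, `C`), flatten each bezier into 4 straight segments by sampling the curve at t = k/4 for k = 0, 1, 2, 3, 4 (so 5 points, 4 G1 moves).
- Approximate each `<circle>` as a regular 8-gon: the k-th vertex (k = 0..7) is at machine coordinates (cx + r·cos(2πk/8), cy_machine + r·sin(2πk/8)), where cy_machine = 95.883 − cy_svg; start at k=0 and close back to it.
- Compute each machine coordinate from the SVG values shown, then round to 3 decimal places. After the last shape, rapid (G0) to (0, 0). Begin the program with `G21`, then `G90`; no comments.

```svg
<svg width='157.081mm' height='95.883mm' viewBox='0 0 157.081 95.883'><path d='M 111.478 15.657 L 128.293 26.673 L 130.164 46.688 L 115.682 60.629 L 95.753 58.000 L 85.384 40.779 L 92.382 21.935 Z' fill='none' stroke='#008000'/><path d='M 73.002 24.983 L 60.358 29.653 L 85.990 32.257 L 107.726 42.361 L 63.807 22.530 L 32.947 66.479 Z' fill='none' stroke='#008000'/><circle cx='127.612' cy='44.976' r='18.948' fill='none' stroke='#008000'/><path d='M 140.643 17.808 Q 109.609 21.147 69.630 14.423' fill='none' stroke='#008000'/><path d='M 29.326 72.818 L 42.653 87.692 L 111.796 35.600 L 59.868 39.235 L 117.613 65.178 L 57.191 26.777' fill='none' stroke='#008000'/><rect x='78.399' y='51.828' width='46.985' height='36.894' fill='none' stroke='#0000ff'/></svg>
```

viewBox `0 0 157.081 95.883` with mm width/height → 1 unit = 1 mm. Flip: y_m = 95.883 − y_svg.

**Shape 1** — `<path>` regular polygon, stroke `#008000` → score (S588, F1687). Machine vertices: (111.478,80.226) → (128.293,69.210) → (130.164,49.195) → (115.682,35.254) → (95.753,37.883) → (85.384,55.104) → (92.382,73.948) → (111.478,80.226). Closed: final G1 returns to the first vertex.

**Shape 2** — `<path>` closed polygon, stroke `#008000` → score (S588, F1687). Machine vertices: (73.002,70.900) → (60.358,66.230) → (85.990,63.626) → (107.726,53.522) → (63.807,73.353) → (32.947,29.404) → (73.002,70.900). Closed: final G1 returns to the first vertex.

**Shape 3** — `<circle>` circle, stroke `#008000` → score (S588, F1687). Machine vertices: (146.560,50.907) → (141.010,64.305) → (127.612,69.855) → (114.214,64.305) → (108.664,50.907) → (114.214,37.509) → (127.612,31.959) → (141.010,37.509) → (146.560,50.907). Closed: final G1 returns to the first vertex.

**Shape 4** — `<path>` quadratic bezier, stroke `#008000` → score (S588, F1687). Control points (SVG): P0=(140.643,17.808), P1=(109.609,21.147), P2=(69.630,14.423); sampled at t=k/4. Machine vertices: (140.643,78.075) → (124.567,77.034) → (107.373,77.252) → (89.060,78.727) → (69.630,81.460). Open path.

**Shape 5** — `<path>` open polyline, stroke `#008000` → score (S588, F1687). Machine vertices: (29.326,23.065) → (42.653,8.191) → (111.796,60.283) → (59.868,56.648) → (117.613,30.705) → (57.191,69.106). Open path.

**Shape 6** — `<rect>` rectangle, stroke `#0000ff` → cut (S877, F1024). Machine vertices: (78.399,44.055) → (125.384,44.055) → (125.384,7.161) → (78.399,7.161) → (78.399,44.055). Closed: final G1 returns to the first vertex.

G21
G90
G0 X111.478 Y80.226
M3 S588
G1 X128.293 Y69.210 F1687
G1 X130.164 Y49.195
G1 X115.682 Y35.254
G1 X95.753 Y37.883
G1 X85.384 Y55.104
G1 X92.382 Y73.948
G1 X111.478 Y80.226
G0 X73.002 Y70.900
M3 S588
G1 X60.358 Y66.230 F1687
G1 X85.990 Y63.626
G1 X107.726 Y53.522
G1 X63.807 Y73.353
G1 X32.947 Y29.404
G1 X73.002 Y70.900
G0 X146.560 Y50.907
M3 S588
G1 X141.010 Y64.305 F1687
G1 X127.612 Y69.855
G1 X114.214 Y64.305
G1 X108.664 Y50.907
G1 X114.214 Y37.509
G1 X127.612 Y31.959
G1 X141.010 Y37.509
G1 X146.560 Y50.907
G0 X140.643 Y78.075
M3 S588
G1 X124.567 Y77.034 F1687
G1 X107.373 Y77.252
G1 X89.060 Y78.727
G1 X69.630 Y81.460
G0 X29.326 Y23.065
M3 S588
G1 X42.653 Y8.191 F1687
G1 X111.796 Y60.283
G1 X59.868 Y56.648
G1 X117.613 Y30.705
G1 X57.191 Y69.106
G0 X78.399 Y44.055
M3 S877
G1 X125.384 Y44.055 F1024
G1 X125.384 Y7.161
G1 X78.399 Y7.161
G1 X78.399 Y44.055
M5
G0 X0.000 Y0.000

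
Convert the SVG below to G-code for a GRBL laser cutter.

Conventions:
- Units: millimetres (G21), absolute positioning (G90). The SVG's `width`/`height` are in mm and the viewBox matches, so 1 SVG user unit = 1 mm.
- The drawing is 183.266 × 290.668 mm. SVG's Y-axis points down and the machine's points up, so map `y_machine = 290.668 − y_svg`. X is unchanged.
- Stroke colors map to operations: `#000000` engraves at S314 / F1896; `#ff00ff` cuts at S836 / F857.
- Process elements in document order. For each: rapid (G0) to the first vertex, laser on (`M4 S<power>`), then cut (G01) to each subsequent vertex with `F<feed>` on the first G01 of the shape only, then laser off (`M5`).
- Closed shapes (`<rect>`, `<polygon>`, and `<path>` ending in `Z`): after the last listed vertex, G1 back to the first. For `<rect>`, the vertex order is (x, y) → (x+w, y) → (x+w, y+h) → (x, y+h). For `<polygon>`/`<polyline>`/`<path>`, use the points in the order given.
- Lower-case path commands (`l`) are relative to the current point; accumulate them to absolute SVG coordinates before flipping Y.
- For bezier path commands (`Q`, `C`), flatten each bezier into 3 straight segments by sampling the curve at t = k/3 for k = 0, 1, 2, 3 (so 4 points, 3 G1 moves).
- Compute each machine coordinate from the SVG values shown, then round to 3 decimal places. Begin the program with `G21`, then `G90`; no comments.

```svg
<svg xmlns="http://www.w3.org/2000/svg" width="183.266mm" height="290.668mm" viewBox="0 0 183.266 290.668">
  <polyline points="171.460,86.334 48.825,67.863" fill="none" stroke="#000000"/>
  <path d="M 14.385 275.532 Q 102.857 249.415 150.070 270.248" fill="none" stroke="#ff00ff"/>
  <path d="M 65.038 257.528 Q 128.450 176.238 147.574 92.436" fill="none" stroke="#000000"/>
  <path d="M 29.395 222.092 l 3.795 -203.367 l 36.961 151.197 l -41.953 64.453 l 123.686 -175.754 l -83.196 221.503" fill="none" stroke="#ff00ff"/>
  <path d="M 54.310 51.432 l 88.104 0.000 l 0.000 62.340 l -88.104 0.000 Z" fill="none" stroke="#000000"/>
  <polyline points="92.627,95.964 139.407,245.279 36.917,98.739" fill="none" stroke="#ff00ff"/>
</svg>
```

viewBox `0 0 183.266 290.668` with mm width/height → 1 unit = 1 mm. Flip: y_m = 290.668 − y_svg.

**Shape 1** — `<polyline>` line segment, stroke `#000000` → engrave (S314, F1896). Machine vertices: (171.460,204.334) → (48.825,222.805). Open path.

**Shape 2** — `<path>` quadratic bezier, stroke `#ff00ff` → cut (S836, F857). Control points (SVG): P0=(14.385,275.532), P1=(102.857,249.415), P2=(150.070,270.248); sampled at t=k/3. Machine vertices: (14.385,15.136) → (68.782,27.331) → (114.010,29.092) → (150.070,20.420). Open path.

**Shape 3** — `<path>` quadratic bezier, stroke `#000000` → engrave (S314, F1896). Control points (SVG): P0=(65.038,257.528), P1=(128.450,176.238), P2=(147.574,92.436); sampled at t=k/3. Machine vertices: (65.038,33.140) → (102.392,87.612) → (129.904,142.643) → (147.574,198.232). Open path.

**Shape 4** — `<path>` open polyline, stroke `#ff00ff` → cut (S836, F857). Machine vertices: (29.395,68.576) → (33.190,271.943) → (70.151,120.746) → (28.198,56.293) → (151.884,232.047) → (68.688,10.544). Open path.

**Shape 5** — `<path>` rectangle, stroke `#000000` → engrave (S314, F1896). Machine vertices: (54.310,239.236) → (142.414,239.236) → (142.414,176.896) → (54.310,176.896) → (54.310,239.236). Closed: final G1 returns to the first vertex.

**Shape 6** — `<polyline>` open polyline, stroke `#ff00ff` → cut (S836, F857). Machine vertices: (92.627,194.704) → (139.407,45.389) → (36.917,191.929). Open path.

G21
G90
G0 X171.460 Y204.334
M4 S314
G01 X48.825 Y222.805 F1896
M5
G0 X14.385 Y15.136
M4 S836
G01 X68.782 Y27.331 F857
G01 X114.010 Y29.092
G01 X150.070 Y20.420
M5
G0 X65.038 Y33.140
M4 S314
G01 X102.392 Y87.612 F1896
G01 X129.904 Y142.643
G01 X147.574 Y198.232
M5
G0 X29.395 Y68.576
M4 S836
G01 X33.190 Y271.943 F857
G01 X70.151 Y120.746
G01 X28.198 Y56.293
G01 X151.884 Y232.047
G01 X68.688 Y10.544
M5
G0 X54.310 Y239.236
M4 S314
G01 X142.414 Y239.236 F1896
G01 X142.414 Y176.896
G01 X54.310 Y176.896
G01 X54.310 Y239.236
M5
G0 X92.627 Y194.704
M4 S836
G01 X139.407 Y45.389 F857
G01 X36.917 Y191.929
M5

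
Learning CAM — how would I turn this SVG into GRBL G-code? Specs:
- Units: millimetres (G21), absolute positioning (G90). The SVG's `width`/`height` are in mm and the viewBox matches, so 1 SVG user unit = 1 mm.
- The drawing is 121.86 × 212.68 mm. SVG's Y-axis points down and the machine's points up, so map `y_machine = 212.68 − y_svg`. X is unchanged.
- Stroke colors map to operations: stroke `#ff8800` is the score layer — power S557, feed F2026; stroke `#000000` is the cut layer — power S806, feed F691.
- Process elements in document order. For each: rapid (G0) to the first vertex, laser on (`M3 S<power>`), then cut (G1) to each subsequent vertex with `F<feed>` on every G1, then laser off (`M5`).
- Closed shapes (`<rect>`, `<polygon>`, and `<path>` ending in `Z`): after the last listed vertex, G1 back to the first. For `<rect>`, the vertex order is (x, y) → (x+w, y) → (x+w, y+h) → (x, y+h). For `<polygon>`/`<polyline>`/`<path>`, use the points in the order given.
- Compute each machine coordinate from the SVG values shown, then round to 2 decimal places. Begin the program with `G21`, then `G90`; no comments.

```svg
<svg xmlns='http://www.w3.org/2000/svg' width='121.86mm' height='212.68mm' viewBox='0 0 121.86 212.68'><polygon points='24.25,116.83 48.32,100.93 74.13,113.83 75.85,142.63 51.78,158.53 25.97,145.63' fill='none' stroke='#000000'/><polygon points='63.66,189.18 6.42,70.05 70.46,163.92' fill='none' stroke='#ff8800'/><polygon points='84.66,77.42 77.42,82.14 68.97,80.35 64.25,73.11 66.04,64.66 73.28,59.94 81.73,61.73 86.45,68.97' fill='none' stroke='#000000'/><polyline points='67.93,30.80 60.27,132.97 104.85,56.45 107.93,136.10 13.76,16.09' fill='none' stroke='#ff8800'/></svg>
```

G21
G90
G0 X24.25 Y95.85
M3 S806
G1 X48.32 Y111.75 F691
G1 X74.13 Y98.85 F691
G1 X75.85 Y70.05 F691
G1 X51.78 Y54.15 F691
G1 X25.97 Y67.05 F691
G1 X24.25 Y95.85 F691
M5
G0 X63.66 Y23.50
M3 S557
G1 X6.42 Y142.63 F2026
G1 X70.46 Y48.76 F2026
G1 X63.66 Y23.50 F2026
M5
G0 X84.66 Y135.26
M3 S806
G1 X77.42 Y130.54 F691
G1 X68.97 Y132.33 F691
G1 X64.25 Y139.57 F691
G1 X66.04 Y148.02 F691
G1 X73.28 Y152.74 F691
G1 X81.73 Y150.95 F691
G1 X86.45 Y143.71 F691
G1 X84.66 Y135.26 F691
M5
G0 X67.93 Y181.88
M3 S557
G1 X60.27 Y79.71 F2026
G1 X104.85 Y156.23 F2026
G1 X107.93 Y76.58 F2026
G1 X13.76 Y196.59 F2026
M5

viewBox `0 0 121.86 212.68` with mm width/height → 1 unit = 1 mm. Flip: y_m = 212.68 − y_svg.

**Shape 1** — `<polygon>` regular polygon, stroke `#000000` → cut (S806, F691). Machine vertices: (24.25,95.85) → (48.32,111.75) → (74.13,98.85) → (75.85,70.05) → (51.78,54.15) → (25.97,67.05) → (24.25,95.85). Closed: final G1 returns to the first vertex.

**Shape 2** — `<polygon>` closed polygon, stroke `#ff8800` → score (S557, F2026). Machine vertices: (63.66,23.50) → (6.42,142.63) → (70.46,48.76) → (63.66,23.50). Closed: final G1 returns to the first vertex.

**Shape 3** — `<polygon>` regular polygon, stroke `#000000` → cut (S806, F691). Machine vertices: (84.66,135.26) → (77.42,130.54) → (68.97,132.33) → (64.25,139.57) → (66.04,148.02) → (73.28,152.74) → (81.73,150.95) → (86.45,143.71) → (84.66,135.26). Closed: final G1 returns to the first vertex.

**Shape 4** — `<polyline>` open polyline, stroke `#ff8800` → score (S557, F2026). Machine vertices: (67.93,181.88) → (60.27,79.71) → (104.85,156.23) → (107.93,76.58) → (13.76,196.59). Open path.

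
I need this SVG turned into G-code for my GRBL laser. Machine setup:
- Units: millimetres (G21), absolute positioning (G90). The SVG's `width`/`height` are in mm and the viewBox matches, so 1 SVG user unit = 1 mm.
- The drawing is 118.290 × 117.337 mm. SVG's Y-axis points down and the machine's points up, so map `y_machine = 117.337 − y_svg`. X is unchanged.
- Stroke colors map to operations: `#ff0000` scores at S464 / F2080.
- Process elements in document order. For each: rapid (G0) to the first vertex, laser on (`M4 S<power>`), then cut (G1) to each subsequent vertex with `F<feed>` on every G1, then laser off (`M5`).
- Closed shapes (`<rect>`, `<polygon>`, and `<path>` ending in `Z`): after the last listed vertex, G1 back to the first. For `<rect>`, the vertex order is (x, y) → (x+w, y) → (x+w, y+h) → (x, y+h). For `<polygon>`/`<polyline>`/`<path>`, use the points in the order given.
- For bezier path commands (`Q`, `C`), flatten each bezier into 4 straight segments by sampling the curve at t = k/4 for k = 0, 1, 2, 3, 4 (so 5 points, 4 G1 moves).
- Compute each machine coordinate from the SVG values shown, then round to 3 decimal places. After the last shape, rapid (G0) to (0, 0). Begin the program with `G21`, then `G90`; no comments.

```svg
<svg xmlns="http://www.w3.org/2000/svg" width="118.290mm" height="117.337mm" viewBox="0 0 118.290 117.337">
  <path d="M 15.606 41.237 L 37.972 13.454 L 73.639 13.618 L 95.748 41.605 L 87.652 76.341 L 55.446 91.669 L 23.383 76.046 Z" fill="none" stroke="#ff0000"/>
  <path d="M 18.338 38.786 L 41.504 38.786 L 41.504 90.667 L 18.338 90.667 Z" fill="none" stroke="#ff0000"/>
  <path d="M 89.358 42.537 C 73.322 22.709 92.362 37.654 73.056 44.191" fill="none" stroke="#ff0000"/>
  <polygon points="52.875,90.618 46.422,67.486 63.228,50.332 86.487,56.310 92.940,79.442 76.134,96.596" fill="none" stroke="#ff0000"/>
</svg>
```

Since the viewBox matches the mm dimensions, user units are millimetres directly. The only transform is the Y-flip y_m = 117.337 − y_svg.

Shape 1 is a regular polygon drawn with `<path>`. Its stroke #ff0000 means score at S464, F2080. After flipping Y the toolpath is (15.606,76.100) → (37.972,103.883) → (73.639,103.719) → (95.748,75.732) → (87.652,40.996) → (55.446,25.668) → (23.383,41.291) → (15.606,76.100), returning to the start.

Shape 2 is a rectangle drawn with `<path>`. Its stroke #ff0000 means score at S464, F2080. After flipping Y the toolpath is (18.338,78.551) → (41.504,78.551) → (41.504,26.670) → (18.338,26.670) → (18.338,78.551), returning to the start.

Shape 3 is a cubic bezier drawn with `<path>`. Its stroke #ff0000 means score at S464, F2080. After flipping Y the toolpath is (89.358,74.800) → (82.761,83.826) → (82.433,83.860) → (81.493,78.951) → (73.056,73.146).

Shape 4 is a regular polygon drawn with `<polygon>`. Its stroke #ff0000 means score at S464, F2080. After flipping Y the toolpath is (52.875,26.719) → (46.422,49.851) → (63.228,67.005) → (86.487,61.027) → (92.940,37.895) → (76.134,20.741) → (52.875,26.719), returning to the start.

G21
G90
G0 X15.606 Y76.100
M4 S464
G1 X37.972 Y103.883 F2080
G1 X73.639 Y103.719 F2080
G1 X95.748 Y75.732 F2080
G1 X87.652 Y40.996 F2080
G1 X55.446 Y25.668 F2080
G1 X23.383 Y41.291 F2080
G1 X15.606 Y76.100 F2080
M5
G0 X18.338 Y78.551
M4 S464
G1 X41.504 Y78.551 F2080
G1 X41.504 Y26.670 F2080
G1 X18.338 Y26.670 F2080
G1 X18.338 Y78.551 F2080
M5
G0 X89.358 Y74.800
M4 S464
G1 X82.761 Y83.826 F2080
G1 X82.433 Y83.860 F2080
G1 X81.493 Y78.951 F2080
G1 X73.056 Y73.146 F2080
M5
G0 X52.875 Y26.719
M4 S464
G1 X46.422 Y49.851 F2080
G1 X63.228 Y67.005 F2080
G1 X86.487 Y61.027 F2080
G1 X92.940 Y37.895 F2080
G1 X76.134 Y20.741 F2080
G1 X52.875 Y26.719 F2080
M5
G0 X0.000 Y0.000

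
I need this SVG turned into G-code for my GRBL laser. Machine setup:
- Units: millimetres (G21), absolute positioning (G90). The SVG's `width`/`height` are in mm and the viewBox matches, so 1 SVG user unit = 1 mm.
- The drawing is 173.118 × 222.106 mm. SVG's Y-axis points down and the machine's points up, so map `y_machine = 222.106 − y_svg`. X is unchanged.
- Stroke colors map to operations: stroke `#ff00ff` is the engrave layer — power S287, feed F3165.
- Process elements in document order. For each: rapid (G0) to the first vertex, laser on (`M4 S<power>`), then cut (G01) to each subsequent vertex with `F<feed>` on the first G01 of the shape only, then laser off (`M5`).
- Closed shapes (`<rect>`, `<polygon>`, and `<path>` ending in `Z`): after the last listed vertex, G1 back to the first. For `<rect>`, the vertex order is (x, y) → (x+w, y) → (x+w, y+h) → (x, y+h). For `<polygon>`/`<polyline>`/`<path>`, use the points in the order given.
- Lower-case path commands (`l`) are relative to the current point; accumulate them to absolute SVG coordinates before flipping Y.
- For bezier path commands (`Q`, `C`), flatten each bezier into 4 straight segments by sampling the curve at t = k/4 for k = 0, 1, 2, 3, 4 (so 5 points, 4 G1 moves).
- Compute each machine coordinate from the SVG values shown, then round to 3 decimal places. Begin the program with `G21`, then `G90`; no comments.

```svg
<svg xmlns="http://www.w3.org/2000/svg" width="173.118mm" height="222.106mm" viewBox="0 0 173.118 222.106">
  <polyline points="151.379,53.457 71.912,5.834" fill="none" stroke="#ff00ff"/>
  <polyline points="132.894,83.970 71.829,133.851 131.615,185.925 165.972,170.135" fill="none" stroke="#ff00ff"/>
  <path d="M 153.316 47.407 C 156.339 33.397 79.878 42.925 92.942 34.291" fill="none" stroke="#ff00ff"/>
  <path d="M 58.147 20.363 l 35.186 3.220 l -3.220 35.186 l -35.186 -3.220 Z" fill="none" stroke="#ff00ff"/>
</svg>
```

viewBox `0 0 173.118 222.106` with mm width/height → 1 unit = 1 mm. Flip: y_m = 222.106 − y_svg.

**Shape 1** — `<polyline>` line segment, stroke `#ff00ff` → engrave (S287, F3165). Machine vertices: (151.379,168.649) → (71.912,216.272). Open path.

**Shape 2** — `<polyline>` open polyline, stroke `#ff00ff` → engrave (S287, F3165). Machine vertices: (132.894,138.136) → (71.829,88.255) → (131.615,36.181) → (165.972,51.971). Open path.

**Shape 3** — `<path>` cubic bezier, stroke `#ff00ff` → engrave (S287, F3165). Control points (SVG): P0=(153.316,47.407), P1=(156.339,33.397), P2=(79.878,42.925), P3=(92.942,34.291); sampled at t=k/4. Machine vertices: (153.316,174.699) → (143.321,181.445) → (119.364,183.273) → (97.289,184.093) → (92.942,187.815). Open path.

**Shape 4** — `<path>` regular polygon, stroke `#ff00ff` → engrave (S287, F3165). Machine vertices: (58.147,201.743) → (93.333,198.523) → (90.113,163.337) → (54.927,166.557) → (58.147,201.743). Closed: final G1 returns to the first vertex.

G21
G90
G0 X151.379 Y168.649
M4 S287
G01 X71.912 Y216.272 F3165
M5
G0 X132.894 Y138.136
M4 S287
G01 X71.829 Y88.255 F3165
G01 X131.615 Y36.181
G01 X165.972 Y51.971
M5
G0 X153.316 Y174.699
M4 S287
G01 X143.321 Y181.445 F3165
G01 X119.364 Y183.273
G01 X97.289 Y184.093
G01 X92.942 Y187.815
M5
G0 X58.147 Y201.743
M4 S287
G01 X93.333 Y198.523 F3165
G01 X90.113 Y163.337
G01 X54.927 Y166.557
G01 X58.147 Y201.743
M5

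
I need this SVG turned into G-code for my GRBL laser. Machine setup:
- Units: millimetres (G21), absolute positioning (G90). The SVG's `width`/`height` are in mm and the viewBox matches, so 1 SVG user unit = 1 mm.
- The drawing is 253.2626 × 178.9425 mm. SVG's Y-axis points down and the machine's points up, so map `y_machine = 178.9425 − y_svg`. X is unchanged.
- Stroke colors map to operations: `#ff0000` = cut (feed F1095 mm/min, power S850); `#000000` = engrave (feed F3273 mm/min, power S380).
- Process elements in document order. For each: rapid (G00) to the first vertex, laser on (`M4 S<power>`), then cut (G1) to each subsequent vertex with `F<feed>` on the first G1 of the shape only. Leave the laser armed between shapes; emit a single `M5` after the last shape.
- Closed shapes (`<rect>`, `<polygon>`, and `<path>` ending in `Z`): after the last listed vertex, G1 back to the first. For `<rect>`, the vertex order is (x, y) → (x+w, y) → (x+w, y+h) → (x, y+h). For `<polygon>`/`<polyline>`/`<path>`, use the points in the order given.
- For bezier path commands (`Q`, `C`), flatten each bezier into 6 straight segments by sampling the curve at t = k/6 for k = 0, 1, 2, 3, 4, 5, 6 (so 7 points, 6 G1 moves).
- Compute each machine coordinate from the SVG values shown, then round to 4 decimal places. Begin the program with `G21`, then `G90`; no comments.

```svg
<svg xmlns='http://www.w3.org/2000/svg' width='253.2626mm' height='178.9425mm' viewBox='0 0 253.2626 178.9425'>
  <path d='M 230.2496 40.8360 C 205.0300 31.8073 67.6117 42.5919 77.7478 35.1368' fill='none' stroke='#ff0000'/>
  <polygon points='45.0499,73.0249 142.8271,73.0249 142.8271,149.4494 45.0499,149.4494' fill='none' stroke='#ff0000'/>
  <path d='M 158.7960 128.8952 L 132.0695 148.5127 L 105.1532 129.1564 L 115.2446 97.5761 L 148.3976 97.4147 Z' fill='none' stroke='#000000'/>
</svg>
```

G21
G90
G00 X230.2496 Y138.1065
M4 S850
G1 X209.4925 Y141.1459 F1095
G1 X177.2509 Y141.9401
G1 X140.7403 Y141.5462
G1 X107.1760 Y141.0211
G1 X83.7734 Y141.4220
G1 X77.7478 Y143.8057
G00 X45.0499 Y105.9176
M4 S850
G1 X142.8271 Y105.9176 F1095
G1 X142.8271 Y29.4931
G1 X45.0499 Y29.4931
G1 X45.0499 Y105.9176
G00 X158.7960 Y50.0473
M4 S380
G1 X132.0695 Y30.4298 F3273
G1 X105.1532 Y49.7861
G1 X115.2446 Y81.3664
G1 X148.3976 Y81.5278
G1 X158.7960 Y50.0473
M5

1 u = 1 mm; y_m = 178.9425 − y.

[1] `<path>` cubic bezier, #ff0000→cut S850 F1095: (230.2496,138.1065) → (209.4925,141.1459) → (177.2509,141.9401) → (140.7403,141.5462) → (107.1760,141.0211) → (83.7734,141.4220) → (77.7478,143.8057)

[2] `<polygon>` rectangle, #ff0000→cut S850 F1095: (45.0499,105.9176) → (142.8271,105.9176) → (142.8271,29.4931) → (45.0499,29.4931) → (45.0499,105.9176) (closed)

[3] `<path>` regular polygon, #000000→engrave S380 F3273: (158.7960,50.0473) → (132.0695,30.4298) → (105.1532,49.7861) → (115.2446,81.3664) → (148.3976,81.5278) → (158.7960,50.0473) (closed)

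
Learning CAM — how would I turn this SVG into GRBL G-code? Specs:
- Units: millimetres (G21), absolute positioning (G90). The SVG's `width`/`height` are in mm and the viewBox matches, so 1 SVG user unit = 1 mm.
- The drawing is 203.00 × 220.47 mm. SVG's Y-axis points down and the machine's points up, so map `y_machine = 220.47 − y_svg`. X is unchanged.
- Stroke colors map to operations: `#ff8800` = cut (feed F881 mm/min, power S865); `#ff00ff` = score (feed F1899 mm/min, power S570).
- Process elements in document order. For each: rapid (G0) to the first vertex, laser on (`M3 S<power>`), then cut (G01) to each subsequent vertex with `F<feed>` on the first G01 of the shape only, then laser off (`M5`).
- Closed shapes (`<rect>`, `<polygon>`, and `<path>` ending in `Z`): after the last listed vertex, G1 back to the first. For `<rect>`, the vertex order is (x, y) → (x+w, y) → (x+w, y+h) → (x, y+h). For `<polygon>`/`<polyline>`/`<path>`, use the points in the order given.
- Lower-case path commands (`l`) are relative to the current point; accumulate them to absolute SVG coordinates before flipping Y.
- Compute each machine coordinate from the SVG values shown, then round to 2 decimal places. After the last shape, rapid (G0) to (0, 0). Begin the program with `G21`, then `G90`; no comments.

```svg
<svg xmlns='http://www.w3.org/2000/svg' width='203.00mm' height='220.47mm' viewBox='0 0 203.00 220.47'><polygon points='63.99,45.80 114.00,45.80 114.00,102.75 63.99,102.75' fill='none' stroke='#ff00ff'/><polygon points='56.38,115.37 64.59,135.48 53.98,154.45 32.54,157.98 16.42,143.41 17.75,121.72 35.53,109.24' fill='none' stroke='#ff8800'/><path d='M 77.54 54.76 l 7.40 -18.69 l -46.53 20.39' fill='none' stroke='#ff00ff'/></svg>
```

G21
G90
G0 X63.99 Y174.67
M3 S570
G01 X114.00 Y174.67 F1899
G01 X114.00 Y117.72
G01 X63.99 Y117.72
G01 X63.99 Y174.67
M5
G0 X56.38 Y105.10
M3 S865
G01 X64.59 Y84.99 F881
G01 X53.98 Y66.02
G01 X32.54 Y62.49
G01 X16.42 Y77.06
G01 X17.75 Y98.75
G01 X35.53 Y111.23
G01 X56.38 Y105.10
M5
G0 X77.54 Y165.71
M3 S570
G01 X84.94 Y184.40 F1899
G01 X38.41 Y164.01
M5
G0 X0.00 Y0.00

viewBox `0 0 203.00 220.47` with mm width/height → 1 unit = 1 mm. Flip: y_m = 220.47 − y_svg.

**Shape 1** — `<polygon>` rectangle, stroke `#ff00ff` → score (S570, F1899). Machine vertices: (63.99,174.67) → (114.00,174.67) → (114.00,117.72) → (63.99,117.72) → (63.99,174.67). Closed: final G1 returns to the first vertex.

**Shape 2** — `<polygon>` regular polygon, stroke `#ff8800` → cut (S865, F881). Machine vertices: (56.38,105.10) → (64.59,84.99) → (53.98,66.02) → (32.54,62.49) → (16.42,77.06) → (17.75,98.75) → (35.53,111.23) → (56.38,105.10). Closed: final G1 returns to the first vertex.

**Shape 3** — `<path>` open polyline, stroke `#ff00ff` → score (S570, F1899). Machine vertices: (77.54,165.71) → (84.94,184.40) → (38.41,164.01). Open path.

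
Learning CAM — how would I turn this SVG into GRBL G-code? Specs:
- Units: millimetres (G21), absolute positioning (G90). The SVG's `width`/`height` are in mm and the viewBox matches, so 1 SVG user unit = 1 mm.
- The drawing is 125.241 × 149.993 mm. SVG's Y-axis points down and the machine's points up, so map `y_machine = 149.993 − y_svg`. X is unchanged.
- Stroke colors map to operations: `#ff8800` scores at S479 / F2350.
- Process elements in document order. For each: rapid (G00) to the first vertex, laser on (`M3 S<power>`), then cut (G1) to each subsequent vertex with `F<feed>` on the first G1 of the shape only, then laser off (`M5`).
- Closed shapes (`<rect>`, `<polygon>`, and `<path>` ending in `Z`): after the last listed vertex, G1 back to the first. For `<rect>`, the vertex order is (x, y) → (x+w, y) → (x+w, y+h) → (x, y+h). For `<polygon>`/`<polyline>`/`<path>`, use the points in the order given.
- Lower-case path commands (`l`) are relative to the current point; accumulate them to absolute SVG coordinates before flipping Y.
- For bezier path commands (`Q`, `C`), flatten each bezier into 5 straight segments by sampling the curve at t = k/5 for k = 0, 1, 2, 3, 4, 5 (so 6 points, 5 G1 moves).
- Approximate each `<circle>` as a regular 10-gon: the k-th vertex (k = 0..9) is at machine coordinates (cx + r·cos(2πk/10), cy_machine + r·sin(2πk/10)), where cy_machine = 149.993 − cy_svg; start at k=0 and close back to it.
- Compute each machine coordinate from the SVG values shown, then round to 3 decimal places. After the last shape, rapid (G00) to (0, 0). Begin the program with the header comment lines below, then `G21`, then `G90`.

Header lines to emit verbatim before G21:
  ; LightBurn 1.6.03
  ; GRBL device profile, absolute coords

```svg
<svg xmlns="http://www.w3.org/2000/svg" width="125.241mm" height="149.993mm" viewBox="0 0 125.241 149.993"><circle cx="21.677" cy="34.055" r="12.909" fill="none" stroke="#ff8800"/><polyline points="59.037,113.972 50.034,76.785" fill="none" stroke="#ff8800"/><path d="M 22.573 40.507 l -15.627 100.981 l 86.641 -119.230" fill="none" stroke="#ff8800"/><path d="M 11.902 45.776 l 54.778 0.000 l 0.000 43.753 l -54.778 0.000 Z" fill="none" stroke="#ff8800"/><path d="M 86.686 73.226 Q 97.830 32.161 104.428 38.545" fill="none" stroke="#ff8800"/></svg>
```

Since the viewBox matches the mm dimensions, user units are millimetres directly. The only transform is the Y-flip y_m = 149.993 − y_svg.

Shape 1 is a circle drawn with `<circle>`. Its stroke #ff8800 means score at S479, F2350. After flipping Y the toolpath is (34.586,115.938) → (32.121,123.526) → (25.666,128.215) → (17.688,128.215) → (11.233,123.526) → (8.768,115.938) → (11.233,108.350) → (17.688,103.661) → (25.666,103.661) → (32.121,108.350) → (34.586,115.938), returning to the start.

Shape 2 is a line segment drawn with `<polyline>`. Its stroke #ff8800 means score at S479, F2350. After flipping Y the toolpath is (59.037,36.021) → (50.034,73.208).

Shape 3 is a open polyline drawn with `<path>`. Its stroke #ff8800 means score at S479, F2350. After flipping Y the toolpath is (22.573,109.486) → (6.946,8.505) → (93.587,127.735).

Shape 4 is a rectangle drawn with `<path>`. Its stroke #ff8800 means score at S479, F2350. After flipping Y the toolpath is (11.902,104.217) → (66.680,104.217) → (66.680,60.464) → (11.902,60.464) → (11.902,104.217), returning to the start.

Shape 5 is a quadratic bezier drawn with `<path>`. Its stroke #ff8800 means score at S479, F2350. After flipping Y the toolpath is (86.686,76.767) → (90.962,91.295) → (94.874,102.027) → (98.422,108.963) → (101.607,112.104) → (104.428,111.448).

; LightBurn 1.6.03
; GRBL device profile, absolute coords
G21
G90
G00 X34.586 Y115.938
M3 S479
G1 X32.121 Y123.526 F2350
G1 X25.666 Y128.215
G1 X17.688 Y128.215
G1 X11.233 Y123.526
G1 X8.768 Y115.938
G1 X11.233 Y108.350
G1 X17.688 Y103.661
G1 X25.666 Y103.661
G1 X32.121 Y108.350
G1 X34.586 Y115.938
M5
G00 X59.037 Y36.021
M3 S479
G1 X50.034 Y73.208 F2350
M5
G00 X22.573 Y109.486
M3 S479
G1 X6.946 Y8.505 F2350
G1 X93.587 Y127.735
M5
G00 X11.902 Y104.217
M3 S479
G1 X66.680 Y104.217 F2350
G1 X66.680 Y60.464
G1 X11.902 Y60.464
G1 X11.902 Y104.217
M5
G00 X86.686 Y76.767
M3 S479
G1 X90.962 Y91.295 F2350
G1 X94.874 Y102.027
G1 X98.422 Y108.963
G1 X101.607 Y112.104
G1 X104.428 Y111.448
M5
G00 X0.000 Y0.000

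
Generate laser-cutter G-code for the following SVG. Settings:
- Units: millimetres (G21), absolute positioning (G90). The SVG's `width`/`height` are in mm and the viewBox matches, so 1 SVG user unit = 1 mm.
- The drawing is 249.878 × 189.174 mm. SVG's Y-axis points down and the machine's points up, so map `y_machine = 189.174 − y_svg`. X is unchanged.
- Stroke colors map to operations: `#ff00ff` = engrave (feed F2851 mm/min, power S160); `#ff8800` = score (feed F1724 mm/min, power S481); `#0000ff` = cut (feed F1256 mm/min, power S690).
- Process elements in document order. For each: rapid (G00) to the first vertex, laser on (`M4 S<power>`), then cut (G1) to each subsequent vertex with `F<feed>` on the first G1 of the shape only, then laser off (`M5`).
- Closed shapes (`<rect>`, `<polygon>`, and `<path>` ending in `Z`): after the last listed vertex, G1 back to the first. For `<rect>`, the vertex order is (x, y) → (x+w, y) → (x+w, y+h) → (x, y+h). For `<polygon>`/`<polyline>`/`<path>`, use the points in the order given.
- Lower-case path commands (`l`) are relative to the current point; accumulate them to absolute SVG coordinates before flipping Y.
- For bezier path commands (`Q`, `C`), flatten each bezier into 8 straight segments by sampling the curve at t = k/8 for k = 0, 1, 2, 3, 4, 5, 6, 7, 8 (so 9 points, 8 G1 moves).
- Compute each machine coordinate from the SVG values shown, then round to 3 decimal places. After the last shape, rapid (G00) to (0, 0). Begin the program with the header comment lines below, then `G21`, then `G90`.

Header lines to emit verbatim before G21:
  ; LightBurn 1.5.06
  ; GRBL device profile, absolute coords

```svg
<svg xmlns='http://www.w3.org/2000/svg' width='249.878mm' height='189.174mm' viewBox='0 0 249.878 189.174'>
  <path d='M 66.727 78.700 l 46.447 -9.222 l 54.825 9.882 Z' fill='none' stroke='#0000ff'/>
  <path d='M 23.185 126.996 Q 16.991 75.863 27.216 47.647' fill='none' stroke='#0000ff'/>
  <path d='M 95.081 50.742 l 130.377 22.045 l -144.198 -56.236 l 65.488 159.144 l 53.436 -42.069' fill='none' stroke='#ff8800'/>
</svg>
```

; LightBurn 1.5.06
; GRBL device profile, absolute coords
G21
G90
G00 X66.727 Y110.474
M4 S690
G1 X113.174 Y119.696 F1256
G1 X167.999 Y109.814
G1 X66.727 Y110.474
M5
G00 X23.185 Y62.178
M4 S690
G1 X21.893 Y74.603 F1256
G1 X21.114 Y86.312
G1 X20.848 Y97.305
G1 X21.096 Y107.582
G1 X21.856 Y117.142
G1 X23.130 Y125.987
G1 X24.916 Y134.115
G1 X27.216 Y141.527
M5
G00 X95.081 Y138.432
M4 S481
G1 X225.458 Y116.387 F1724
G1 X81.260 Y172.623
G1 X146.748 Y13.479
G1 X200.184 Y55.548
M5
G00 X0.000 Y0.000

viewBox `0 0 249.878 189.174` with mm width/height → 1 unit = 1 mm. Flip: y_m = 189.174 − y_svg.

**Shape 1** — `<path>` closed polygon, stroke `#0000ff` → cut (S690, F1256). Machine vertices: (66.727,110.474) → (113.174,119.696) → (167.999,109.814) → (66.727,110.474). Closed: final G1 returns to the first vertex.

**Shape 2** — `<path>` quadratic bezier, stroke `#0000ff` → cut (S690, F1256). Control points (SVG): P0=(23.185,126.996), P1=(16.991,75.863), P2=(27.216,47.647); sampled at t=k/8. Machine vertices: (23.185,62.178) → (21.893,74.603) → (21.114,86.312) → (20.848,97.305) → (21.096,107.582) → (21.856,117.142) → (23.130,125.987) → (24.916,134.115) → (27.216,141.527). Open path.

**Shape 3** — `<path>` open polyline, stroke `#ff8800` → score (S481, F1724). Machine vertices: (95.081,138.432) → (225.458,116.387) → (81.260,172.623) → (146.748,13.479) → (200.184,55.548). Open path.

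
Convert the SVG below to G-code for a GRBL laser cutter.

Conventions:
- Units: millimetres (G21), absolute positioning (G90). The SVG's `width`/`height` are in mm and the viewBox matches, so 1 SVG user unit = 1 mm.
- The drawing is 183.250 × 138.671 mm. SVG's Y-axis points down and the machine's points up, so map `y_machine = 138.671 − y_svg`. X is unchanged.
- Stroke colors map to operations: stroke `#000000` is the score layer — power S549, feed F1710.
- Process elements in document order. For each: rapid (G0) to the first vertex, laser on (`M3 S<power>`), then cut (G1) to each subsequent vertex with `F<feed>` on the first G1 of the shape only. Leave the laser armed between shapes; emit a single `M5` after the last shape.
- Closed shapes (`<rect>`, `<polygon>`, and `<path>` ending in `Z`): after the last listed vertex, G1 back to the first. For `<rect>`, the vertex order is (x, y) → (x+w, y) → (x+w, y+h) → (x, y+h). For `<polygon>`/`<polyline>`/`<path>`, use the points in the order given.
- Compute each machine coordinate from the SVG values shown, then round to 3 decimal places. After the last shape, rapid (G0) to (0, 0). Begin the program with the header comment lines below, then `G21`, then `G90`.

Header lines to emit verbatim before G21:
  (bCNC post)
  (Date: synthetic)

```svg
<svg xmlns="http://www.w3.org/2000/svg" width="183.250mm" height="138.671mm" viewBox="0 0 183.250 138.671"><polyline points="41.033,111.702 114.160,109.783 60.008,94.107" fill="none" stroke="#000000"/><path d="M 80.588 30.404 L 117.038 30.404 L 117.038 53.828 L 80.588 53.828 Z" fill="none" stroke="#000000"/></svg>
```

1 u = 1 mm; y_m = 138.671 − y.

[1] `<polyline>` open polyline, #000000→score S549 F1710: (41.033,26.969) → (114.160,28.888) → (60.008,44.564)

[2] `<path>` rectangle, #000000→score S549 F1710: (80.588,108.267) → (117.038,108.267) → (117.038,84.843) → (80.588,84.843) → (80.588,108.267) (closed)

(bCNC post)
(Date: synthetic)
G21
G90
G0 X41.033 Y26.969
M3 S549
G1 X114.160 Y28.888 F1710
G1 X60.008 Y44.564
G0 X80.588 Y108.267
M3 S549
G1 X117.038 Y108.267 F1710
G1 X117.038 Y84.843
G1 X80.588 Y84.843
G1 X80.588 Y108.267
M5
G0 X0.000 Y0.000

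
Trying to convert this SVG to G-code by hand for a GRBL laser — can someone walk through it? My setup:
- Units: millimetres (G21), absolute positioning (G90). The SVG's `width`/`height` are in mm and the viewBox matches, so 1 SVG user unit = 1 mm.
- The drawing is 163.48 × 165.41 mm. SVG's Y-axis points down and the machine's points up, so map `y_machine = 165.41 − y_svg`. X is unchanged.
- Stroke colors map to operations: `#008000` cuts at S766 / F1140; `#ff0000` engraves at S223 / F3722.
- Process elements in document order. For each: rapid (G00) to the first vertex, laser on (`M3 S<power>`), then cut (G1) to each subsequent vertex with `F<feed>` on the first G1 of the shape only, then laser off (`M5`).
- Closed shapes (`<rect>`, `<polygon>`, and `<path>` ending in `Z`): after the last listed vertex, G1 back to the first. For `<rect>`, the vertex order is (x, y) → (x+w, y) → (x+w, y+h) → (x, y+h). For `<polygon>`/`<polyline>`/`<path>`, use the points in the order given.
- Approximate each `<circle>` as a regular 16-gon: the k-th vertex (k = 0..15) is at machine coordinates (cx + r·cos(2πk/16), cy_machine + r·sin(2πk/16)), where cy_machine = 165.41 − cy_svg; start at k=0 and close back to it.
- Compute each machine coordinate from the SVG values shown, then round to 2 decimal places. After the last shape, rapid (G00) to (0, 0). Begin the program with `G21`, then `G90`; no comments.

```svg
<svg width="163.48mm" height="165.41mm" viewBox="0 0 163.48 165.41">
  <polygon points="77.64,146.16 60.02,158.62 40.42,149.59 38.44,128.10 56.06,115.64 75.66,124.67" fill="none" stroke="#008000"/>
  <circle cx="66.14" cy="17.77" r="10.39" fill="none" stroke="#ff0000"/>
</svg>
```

1 u = 1 mm; y_m = 165.41 − y.

[1] `<polygon>` regular polygon, #008000→cut S766 F1140: (77.64,19.25) → (60.02,6.79) → (40.42,15.82) → (38.44,37.31) → (56.06,49.77) → (75.66,40.74) → (77.64,19.25) (closed)

[2] `<circle>` circle, #ff0000→engrave S223 F3722: (76.53,147.64) → (75.74,151.62) → (73.49,154.99) → (70.12,157.24) → (66.14,158.03) → (62.16,157.24) → (58.79,154.99) → (56.54,151.62) → (55.75,147.64) → (56.54,143.66) → (58.79,140.29) → (62.16,138.04) → (66.14,137.25) → (70.12,138.04) → (73.49,140.29) → (75.74,143.66) → (76.53,147.64) (closed)

G21
G90
G00 X77.64 Y19.25
M3 S766
G1 X60.02 Y6.79 F1140
G1 X40.42 Y15.82
G1 X38.44 Y37.31
G1 X56.06 Y49.77
G1 X75.66 Y40.74
G1 X77.64 Y19.25
M5
G00 X76.53 Y147.64
M3 S223
G1 X75.74 Y151.62 F3722
G1 X73.49 Y154.99
G1 X70.12 Y157.24
G1 X66.14 Y158.03
G1 X62.16 Y157.24
G1 X58.79 Y154.99
G1 X56.54 Y151.62
G1 X55.75 Y147.64
G1 X56.54 Y143.66
G1 X58.79 Y140.29
G1 X62.16 Y138.04
G1 X66.14 Y137.25
G1 X70.12 Y138.04
G1 X73.49 Y140.29
G1 X75.74 Y143.66
G1 X76.53 Y147.64
M5
G00 X0.00 Y0.00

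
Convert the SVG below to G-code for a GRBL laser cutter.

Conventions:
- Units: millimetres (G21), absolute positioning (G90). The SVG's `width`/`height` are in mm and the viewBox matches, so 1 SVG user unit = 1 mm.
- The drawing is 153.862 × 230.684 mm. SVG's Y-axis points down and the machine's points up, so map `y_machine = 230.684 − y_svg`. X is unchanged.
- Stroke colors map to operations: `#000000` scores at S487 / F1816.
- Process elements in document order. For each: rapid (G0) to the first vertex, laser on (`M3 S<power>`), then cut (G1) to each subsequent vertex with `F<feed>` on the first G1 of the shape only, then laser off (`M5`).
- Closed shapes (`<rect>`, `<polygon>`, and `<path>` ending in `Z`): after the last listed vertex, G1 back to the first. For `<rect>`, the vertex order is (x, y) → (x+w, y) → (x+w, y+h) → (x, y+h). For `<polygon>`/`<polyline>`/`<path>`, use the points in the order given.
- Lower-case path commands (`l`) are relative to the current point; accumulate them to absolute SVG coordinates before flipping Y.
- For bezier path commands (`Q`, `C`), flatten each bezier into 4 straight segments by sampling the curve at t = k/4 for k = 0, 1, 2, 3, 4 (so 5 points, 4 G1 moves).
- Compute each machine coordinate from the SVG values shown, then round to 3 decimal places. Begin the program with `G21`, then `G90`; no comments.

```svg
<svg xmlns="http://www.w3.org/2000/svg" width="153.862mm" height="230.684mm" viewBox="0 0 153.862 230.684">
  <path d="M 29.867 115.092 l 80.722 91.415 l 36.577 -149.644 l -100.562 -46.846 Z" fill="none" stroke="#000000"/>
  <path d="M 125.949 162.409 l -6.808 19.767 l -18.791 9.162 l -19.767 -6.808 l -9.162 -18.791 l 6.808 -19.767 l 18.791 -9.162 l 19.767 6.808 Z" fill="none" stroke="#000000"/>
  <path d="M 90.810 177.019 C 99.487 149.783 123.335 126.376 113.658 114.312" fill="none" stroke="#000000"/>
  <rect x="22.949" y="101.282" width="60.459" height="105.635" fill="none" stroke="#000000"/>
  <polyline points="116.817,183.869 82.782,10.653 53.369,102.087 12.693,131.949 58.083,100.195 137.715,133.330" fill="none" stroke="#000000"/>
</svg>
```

G21
G90
G0 X29.867 Y115.592
M3 S487
G1 X110.589 Y24.177 F1816
G1 X147.166 Y173.821
G1 X46.604 Y220.667
G1 X29.867 Y115.592
M5
G0 X125.949 Y68.275
M3 S487
G1 X119.141 Y48.508 F1816
G1 X100.350 Y39.346
G1 X80.583 Y46.154
G1 X71.421 Y64.945
G1 X78.229 Y84.712
G1 X97.020 Y93.874
G1 X116.787 Y87.066
G1 X125.949 Y68.275
M5
G0 X90.810 Y53.665
M3 S487
G1 X99.401 Y73.257 F1816
G1 X109.117 Y90.708
G1 X115.391 Y105.315
G1 X113.658 Y116.372
M5
G0 X22.949 Y129.402
M3 S487
G1 X83.408 Y129.402 F1816
G1 X83.408 Y23.767
G1 X22.949 Y23.767
G1 X22.949 Y129.402
M5
G0 X116.817 Y46.815
M3 S487
G1 X82.782 Y220.031 F1816
G1 X53.369 Y128.597
G1 X12.693 Y98.735
G1 X58.083 Y130.489
G1 X137.715 Y97.354
M5

viewBox `0 0 153.862 230.684` with mm width/height → 1 unit = 1 mm. Flip: y_m = 230.684 − y_svg.

**Shape 1** — `<path>` closed polygon, stroke `#000000` → score (S487, F1816). Machine vertices: (29.867,115.592) → (110.589,24.177) → (147.166,173.821) → (46.604,220.667) → (29.867,115.592). Closed: final G1 returns to the first vertex.

**Shape 2** — `<path>` regular polygon, stroke `#000000` → score (S487, F1816). Machine vertices: (125.949,68.275) → (119.141,48.508) → (100.350,39.346) → (80.583,46.154) → (71.421,64.945) → (78.229,84.712) → (97.020,93.874) → (116.787,87.066) → (125.949,68.275). Closed: final G1 returns to the first vertex.

**Shape 3** — `<path>` cubic bezier, stroke `#000000` → score (S487, F1816). Control points (SVG): P0=(90.810,177.019), P1=(99.487,149.783), P2=(123.335,126.376), P3=(113.658,114.312); sampled at t=k/4. Machine vertices: (90.810,53.665) → (99.401,73.257) → (109.117,90.708) → (115.391,105.315) → (113.658,116.372). Open path.

**Shape 4** — `<rect>` rectangle, stroke `#000000` → score (S487, F1816). Machine vertices: (22.949,129.402) → (83.408,129.402) → (83.408,23.767) → (22.949,23.767) → (22.949,129.402). Closed: final G1 returns to the first vertex.

**Shape 5** — `<polyline>` open polyline, stroke `#000000` → score (S487, F1816). Machine vertices: (116.817,46.815) → (82.782,220.031) → (53.369,128.597) → (12.693,98.735) → (58.083,130.489) → (137.715,97.354). Open path.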